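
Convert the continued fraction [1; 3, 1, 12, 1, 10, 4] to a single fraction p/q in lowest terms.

Fold from the inside: start with 4/1.
  10 + 1/4 = 41/4
  1 + 4/41 = 45/41
  12 + 41/45 = 581/45
  1 + 45/581 = 626/581
  3 + 581/626 = 2459/626
  1 + 626/2459 = 3085/2459

3085/2459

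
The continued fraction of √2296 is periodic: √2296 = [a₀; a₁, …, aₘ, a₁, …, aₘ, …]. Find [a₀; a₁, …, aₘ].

a₀ = ⌊√2296⌋ = 47.
With m₀=0, d₀=1 and mₖ₊₁ = dₖaₖ − mₖ, dₖ₊₁ = (n − mₖ₊₁²)/dₖ, aₖ₊₁ = ⌊(a₀+mₖ₊₁)/dₖ₊₁⌋:
  k=1: m=47, d=87, a=1
  k=2: m=40, d=8, a=10
  k=3: m=40, d=87, a=1
  k=4: m=47, d=1, a=94
d=1 and a=2a₀=94 at k=4, so the next step gives (m, d) = (47, 87) again — its k=1 value — and the period has length 4.

[47; 1, 10, 1, 94]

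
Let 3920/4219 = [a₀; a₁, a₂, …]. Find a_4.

16

3920 = 0·4219 + 3920   →  a_0 = 0
4219 = 1·3920 + 299   →  a_1 = 1
3920 = 13·299 + 33   →  a_2 = 13
299 = 9·33 + 2   →  a_3 = 9
33 = 16·2 + 1   →  a_4 = 16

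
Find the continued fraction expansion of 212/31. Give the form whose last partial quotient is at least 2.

[6; 1, 5, 5]

212 = 6*31 + 26
31 = 1*26 + 5
26 = 5*5 + 1
5 = 5*1 + 0  (stop)
So 212/31 = [6; 1, 5, 5].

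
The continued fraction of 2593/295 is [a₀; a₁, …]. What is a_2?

3

2593 = 8·295 + 233   →  a_0 = 8
295 = 1·233 + 62   →  a_1 = 1
233 = 3·62 + 47   →  a_2 = 3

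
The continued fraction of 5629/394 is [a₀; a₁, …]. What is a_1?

3

5629 = 14·394 + 113   →  a_0 = 14
394 = 3·113 + 55   →  a_1 = 3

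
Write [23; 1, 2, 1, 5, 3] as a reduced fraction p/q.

1733/73

Fold from the inside: start with 3/1.
  5 + 1/3 = 16/3
  1 + 3/16 = 19/16
  2 + 16/19 = 54/19
  1 + 19/54 = 73/54
  23 + 54/73 = 1733/73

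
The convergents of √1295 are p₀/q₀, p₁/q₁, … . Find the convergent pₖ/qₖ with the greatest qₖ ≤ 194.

2591/72

√1295 = [35; 1, 70, …] (period length 2).
Convergents:
  p_0/q_0 = 35/1
  p_1/q_1 = 36/1
  p_2/q_2 = 2555/71
  p_3/q_3 = 2591/72
  p_4/q_4 = 183925/5111
q_3 = 72 ≤ 194 < 5111 = q_4, so the answer is 2591/72.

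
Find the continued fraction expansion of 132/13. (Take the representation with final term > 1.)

132 = 10×13 + 2
13 = 6×2 + 1
2 = 2×1 + 0  (stop)
So 132/13 = [10; 6, 2].

[10; 6, 2]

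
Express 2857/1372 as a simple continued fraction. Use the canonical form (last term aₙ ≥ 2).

2857 = 2*1372 + 113
1372 = 12*113 + 16
113 = 7*16 + 1
16 = 16*1 + 0  (stop)
So 2857/1372 = [2; 12, 7, 16].

[2; 12, 7, 16]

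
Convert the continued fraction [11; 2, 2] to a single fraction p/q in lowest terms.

Fold from the inside: start with 2/1.
  2 + 1/2 = 5/2
  11 + 2/5 = 57/5

57/5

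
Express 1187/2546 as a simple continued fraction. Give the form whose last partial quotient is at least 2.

1187 = 0*2546 + 1187
2546 = 2*1187 + 172
1187 = 6*172 + 155
172 = 1*155 + 17
155 = 9*17 + 2
17 = 8*2 + 1
2 = 2*1 + 0  (stop)
So 1187/2546 = [0; 2, 6, 1, 9, 8, 2].

[0; 2, 6, 1, 9, 8, 2]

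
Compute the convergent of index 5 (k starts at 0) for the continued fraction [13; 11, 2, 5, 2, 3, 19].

12446/951

Using pₖ = aₖpₖ₋₁ + pₖ₋₂, qₖ = aₖqₖ₋₁ + qₖ₋₂ (with p₋₁=1, p₋₂=0, q₋₁=0, q₋₂=1):
  k=0: a=13, p=13, q=1
  k=1: a=11, p=144, q=11
  k=2: a=2, p=301, q=23
  k=3: a=5, p=1649, q=126
  k=4: a=2, p=3599, q=275
  k=5: a=3, p=12446, q=951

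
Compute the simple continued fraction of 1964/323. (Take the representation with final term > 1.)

1964 = 6·323 + 26
323 = 12·26 + 11
26 = 2·11 + 4
11 = 2·4 + 3
4 = 1·3 + 1
3 = 3·1 + 0  (stop)
So 1964/323 = [6; 12, 2, 2, 1, 3].

[6; 12, 2, 2, 1, 3]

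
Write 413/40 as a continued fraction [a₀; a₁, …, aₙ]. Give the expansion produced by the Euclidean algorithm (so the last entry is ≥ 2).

[10; 3, 13]

413 = 10*40 + 13
40 = 3*13 + 1
13 = 13*1 + 0  (stop)
So 413/40 = [10; 3, 13].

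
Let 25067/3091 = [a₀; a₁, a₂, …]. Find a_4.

9

25067 = 8·3091 + 339   →  a_0 = 8
3091 = 9·339 + 40   →  a_1 = 9
339 = 8·40 + 19   →  a_2 = 8
40 = 2·19 + 2   →  a_3 = 2
19 = 9·2 + 1   →  a_4 = 9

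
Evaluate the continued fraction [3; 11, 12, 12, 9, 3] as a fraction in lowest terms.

140281/45395

Fold from the inside: start with 3/1.
  9 + 1/3 = 28/3
  12 + 3/28 = 339/28
  12 + 28/339 = 4096/339
  11 + 339/4096 = 45395/4096
  3 + 4096/45395 = 140281/45395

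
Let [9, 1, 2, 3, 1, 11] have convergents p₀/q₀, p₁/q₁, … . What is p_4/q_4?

Using pₖ = aₖpₖ₋₁ + pₖ₋₂, qₖ = aₖqₖ₋₁ + qₖ₋₂ (with p₋₁=1, p₋₂=0, q₋₁=0, q₋₂=1):
  k=0: a=9, p=9, q=1
  k=1: a=1, p=10, q=1
  k=2: a=2, p=29, q=3
  k=3: a=3, p=97, q=10
  k=4: a=1, p=126, q=13

126/13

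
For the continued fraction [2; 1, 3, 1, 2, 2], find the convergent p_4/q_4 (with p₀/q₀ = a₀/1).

Using pₖ = aₖpₖ₋₁ + pₖ₋₂, qₖ = aₖqₖ₋₁ + qₖ₋₂ (with p₋₁=1, p₋₂=0, q₋₁=0, q₋₂=1):
  k=0: a=2, p=2, q=1
  k=1: a=1, p=3, q=1
  k=2: a=3, p=11, q=4
  k=3: a=1, p=14, q=5
  k=4: a=2, p=39, q=14

39/14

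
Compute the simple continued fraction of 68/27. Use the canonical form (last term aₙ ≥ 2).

68 = 2·27 + 14
27 = 1·14 + 13
14 = 1·13 + 1
13 = 13·1 + 0  (stop)
So 68/27 = [2; 1, 1, 13].

[2; 1, 1, 13]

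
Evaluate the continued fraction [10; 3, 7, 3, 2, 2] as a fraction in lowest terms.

Using pₖ = aₖpₖ₋₁ + pₖ₋₂ and qₖ = aₖqₖ₋₁ + qₖ₋₂:
  k=0: a=10, p=10, q=1
  k=1: a=3, p=31, q=3
  k=2: a=7, p=227, q=22
  k=3: a=3, p=712, q=69
  k=4: a=2, p=1651, q=160
  k=5: a=2, p=4014, q=389

4014/389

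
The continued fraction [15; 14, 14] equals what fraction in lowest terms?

2969/197

Using pₖ = aₖpₖ₋₁ + pₖ₋₂ and qₖ = aₖqₖ₋₁ + qₖ₋₂:
  k=0: a=15, p=15, q=1
  k=1: a=14, p=211, q=14
  k=2: a=14, p=2969, q=197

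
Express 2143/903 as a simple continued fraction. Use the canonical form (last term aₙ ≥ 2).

2143 = 2*903 + 337
903 = 2*337 + 229
337 = 1*229 + 108
229 = 2*108 + 13
108 = 8*13 + 4
13 = 3*4 + 1
4 = 4*1 + 0  (stop)
So 2143/903 = [2; 2, 1, 2, 8, 3, 4].

[2; 2, 1, 2, 8, 3, 4]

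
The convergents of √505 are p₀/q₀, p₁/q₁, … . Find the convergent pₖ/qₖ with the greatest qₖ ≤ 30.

√505 = [22; 2, 8, 2, 44, …] (period length 4).
Convergents:
  p_0/q_0 = 22/1
  p_1/q_1 = 45/2
  p_2/q_2 = 382/17
  p_3/q_3 = 809/36
q_2 = 17 ≤ 30 < 36 = q_3, so the answer is 382/17.

382/17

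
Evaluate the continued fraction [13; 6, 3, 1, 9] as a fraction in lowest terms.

Fold from the inside: start with 9/1.
  1 + 1/9 = 10/9
  3 + 9/10 = 39/10
  6 + 10/39 = 244/39
  13 + 39/244 = 3211/244

3211/244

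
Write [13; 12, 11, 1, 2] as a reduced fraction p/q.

5534/423

Using pₖ = aₖpₖ₋₁ + pₖ₋₂ and qₖ = aₖqₖ₋₁ + qₖ₋₂:
  k=0: a=13, p=13, q=1
  k=1: a=12, p=157, q=12
  k=2: a=11, p=1740, q=133
  k=3: a=1, p=1897, q=145
  k=4: a=2, p=5534, q=423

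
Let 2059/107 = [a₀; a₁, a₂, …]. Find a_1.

2059 = 19·107 + 26   →  a_0 = 19
107 = 4·26 + 3   →  a_1 = 4

4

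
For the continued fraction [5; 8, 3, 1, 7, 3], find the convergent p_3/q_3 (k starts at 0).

Using pₖ = aₖpₖ₋₁ + pₖ₋₂, qₖ = aₖqₖ₋₁ + qₖ₋₂ (with p₋₁=1, p₋₂=0, q₋₁=0, q₋₂=1):
  k=0: a=5, p=5, q=1
  k=1: a=8, p=41, q=8
  k=2: a=3, p=128, q=25
  k=3: a=1, p=169, q=33

169/33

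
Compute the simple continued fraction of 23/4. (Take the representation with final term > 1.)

[5; 1, 3]

23 = 5*4 + 3
4 = 1*3 + 1
3 = 3*1 + 0  (stop)
So 23/4 = [5; 1, 3].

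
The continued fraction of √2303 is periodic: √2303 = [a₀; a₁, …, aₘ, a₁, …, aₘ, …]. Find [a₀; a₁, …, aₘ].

[47; 1, 94]

a₀ = ⌊√2303⌋ = 47.
With m₀=0, d₀=1 and mₖ₊₁ = dₖaₖ − mₖ, dₖ₊₁ = (n − mₖ₊₁²)/dₖ, aₖ₊₁ = ⌊(a₀+mₖ₊₁)/dₖ₊₁⌋:
  k=1: m=47, d=94, a=1
  k=2: m=47, d=1, a=94
d=1 and a=2a₀=94 at k=2, so the next step gives (m, d) = (47, 94) again — its k=1 value — and the period has length 2.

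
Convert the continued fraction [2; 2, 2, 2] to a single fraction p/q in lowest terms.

29/12

Using pₖ = aₖpₖ₋₁ + pₖ₋₂ and qₖ = aₖqₖ₋₁ + qₖ₋₂:
  k=0: a=2, p=2, q=1
  k=1: a=2, p=5, q=2
  k=2: a=2, p=12, q=5
  k=3: a=2, p=29, q=12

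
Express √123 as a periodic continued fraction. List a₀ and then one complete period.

a₀ = ⌊√123⌋ = 11.
With m₀=0, d₀=1 and mₖ₊₁ = dₖaₖ − mₖ, dₖ₊₁ = (n − mₖ₊₁²)/dₖ, aₖ₊₁ = ⌊(a₀+mₖ₊₁)/dₖ₊₁⌋:
  k=1: m=11, d=2, a=11
  k=2: m=11, d=1, a=22
d=1 and a=2a₀=22 at k=2, so the next step gives (m, d) = (11, 2) again — its k=1 value — and the period has length 2.

[11; 11, 22]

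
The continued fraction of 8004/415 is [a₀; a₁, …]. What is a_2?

8004 = 19·415 + 119   →  a_0 = 19
415 = 3·119 + 58   →  a_1 = 3
119 = 2·58 + 3   →  a_2 = 2

2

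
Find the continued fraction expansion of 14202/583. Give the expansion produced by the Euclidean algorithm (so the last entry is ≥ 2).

[24; 2, 1, 3, 2, 7, 3]

14202 = 24·583 + 210
583 = 2·210 + 163
210 = 1·163 + 47
163 = 3·47 + 22
47 = 2·22 + 3
22 = 7·3 + 1
3 = 3·1 + 0  (stop)
So 14202/583 = [24; 2, 1, 3, 2, 7, 3].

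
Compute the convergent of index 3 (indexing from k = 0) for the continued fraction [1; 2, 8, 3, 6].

Using pₖ = aₖpₖ₋₁ + pₖ₋₂, qₖ = aₖqₖ₋₁ + qₖ₋₂ (with p₋₁=1, p₋₂=0, q₋₁=0, q₋₂=1):
  k=0: a=1, p=1, q=1
  k=1: a=2, p=3, q=2
  k=2: a=8, p=25, q=17
  k=3: a=3, p=78, q=53

78/53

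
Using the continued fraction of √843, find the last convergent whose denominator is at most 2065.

48865/1683

√843 = [29; 29, 58, …] (period length 2).
Convergents:
  p_0/q_0 = 29/1
  p_1/q_1 = 842/29
  p_2/q_2 = 48865/1683
  p_3/q_3 = 1417927/48836
q_2 = 1683 ≤ 2065 < 48836 = q_3, so the answer is 48865/1683.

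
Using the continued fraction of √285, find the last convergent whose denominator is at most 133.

2144/127

√285 = [16; 1, 7, 2, 7, 1, 32, …] (period length 6).
Convergents:
  p_0/q_0 = 16/1
  p_1/q_1 = 17/1
  p_2/q_2 = 135/8
  p_3/q_3 = 287/17
  p_4/q_4 = 2144/127
  p_5/q_5 = 2431/144
q_4 = 127 ≤ 133 < 144 = q_5, so the answer is 2144/127.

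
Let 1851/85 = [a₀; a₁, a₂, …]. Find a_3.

1851 = 21·85 + 66   →  a_0 = 21
85 = 1·66 + 19   →  a_1 = 1
66 = 3·19 + 9   →  a_2 = 3
19 = 2·9 + 1   →  a_3 = 2

2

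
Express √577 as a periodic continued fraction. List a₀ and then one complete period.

a₀ = ⌊√577⌋ = 24.
With m₀=0, d₀=1 and mₖ₊₁ = dₖaₖ − mₖ, dₖ₊₁ = (n − mₖ₊₁²)/dₖ, aₖ₊₁ = ⌊(a₀+mₖ₊₁)/dₖ₊₁⌋:
  k=1: m=24, d=1, a=48
d=1 and a=2a₀=48 at k=1, so the next step gives (m, d) = (24, 1) again — its k=1 value — and the period has length 1.

[24; 48]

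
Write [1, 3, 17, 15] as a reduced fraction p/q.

1039/783

Using pₖ = aₖpₖ₋₁ + pₖ₋₂ and qₖ = aₖqₖ₋₁ + qₖ₋₂:
  k=0: a=1, p=1, q=1
  k=1: a=3, p=4, q=3
  k=2: a=17, p=69, q=52
  k=3: a=15, p=1039, q=783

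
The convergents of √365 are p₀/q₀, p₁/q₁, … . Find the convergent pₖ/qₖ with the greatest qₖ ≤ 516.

√365 = [19; 9, 1, 1, 9, 38, …] (period length 5).
Convergents:
  p_0/q_0 = 19/1
  p_1/q_1 = 172/9
  p_2/q_2 = 191/10
  p_3/q_3 = 363/19
  p_4/q_4 = 3458/181
  p_5/q_5 = 131767/6897
q_4 = 181 ≤ 516 < 6897 = q_5, so the answer is 3458/181.

3458/181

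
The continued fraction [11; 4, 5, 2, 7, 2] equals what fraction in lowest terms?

Fold from the inside: start with 2/1.
  7 + 1/2 = 15/2
  2 + 2/15 = 32/15
  5 + 15/32 = 175/32
  4 + 32/175 = 732/175
  11 + 175/732 = 8227/732

8227/732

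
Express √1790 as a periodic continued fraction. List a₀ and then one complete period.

a₀ = ⌊√1790⌋ = 42.

[42; 3, 4, 8, 4, 3, 84]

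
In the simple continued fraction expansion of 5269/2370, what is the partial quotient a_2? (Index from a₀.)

5269 = 2·2370 + 529   →  a_0 = 2
2370 = 4·529 + 254   →  a_1 = 4
529 = 2·254 + 21   →  a_2 = 2

2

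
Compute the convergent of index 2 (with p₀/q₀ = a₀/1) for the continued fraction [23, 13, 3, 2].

923/40

Using pₖ = aₖpₖ₋₁ + pₖ₋₂, qₖ = aₖqₖ₋₁ + qₖ₋₂ (with p₋₁=1, p₋₂=0, q₋₁=0, q₋₂=1):
  k=0: a=23, p=23, q=1
  k=1: a=13, p=300, q=13
  k=2: a=3, p=923, q=40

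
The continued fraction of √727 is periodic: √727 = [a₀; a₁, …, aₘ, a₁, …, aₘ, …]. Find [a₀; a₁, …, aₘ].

a₀ = ⌊√727⌋ = 26.

[26; 1, 25, 1, 52]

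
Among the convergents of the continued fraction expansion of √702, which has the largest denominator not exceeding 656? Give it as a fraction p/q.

5617/212

√702 = [26; 2, 52, …] (period length 2).
Convergents:
  p_0/q_0 = 26/1
  p_1/q_1 = 53/2
  p_2/q_2 = 2782/105
  p_3/q_3 = 5617/212
  p_4/q_4 = 294866/11129
q_3 = 212 ≤ 656 < 11129 = q_4, so the answer is 5617/212.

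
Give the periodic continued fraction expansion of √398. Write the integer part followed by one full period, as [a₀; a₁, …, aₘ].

[19; 1, 18, 1, 38]

a₀ = ⌊√398⌋ = 19.
With m₀=0, d₀=1 and mₖ₊₁ = dₖaₖ − mₖ, dₖ₊₁ = (n − mₖ₊₁²)/dₖ, aₖ₊₁ = ⌊(a₀+mₖ₊₁)/dₖ₊₁⌋:
  k=1: m=19, d=37, a=1
  k=2: m=18, d=2, a=18
  k=3: m=18, d=37, a=1
  k=4: m=19, d=1, a=38
d=1 and a=2a₀=38 at k=4, so the next step gives (m, d) = (19, 37) again — its k=1 value — and the period has length 4.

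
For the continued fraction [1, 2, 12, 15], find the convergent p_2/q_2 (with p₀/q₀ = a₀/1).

37/25

Using pₖ = aₖpₖ₋₁ + pₖ₋₂, qₖ = aₖqₖ₋₁ + qₖ₋₂ (with p₋₁=1, p₋₂=0, q₋₁=0, q₋₂=1):
  k=0: a=1, p=1, q=1
  k=1: a=2, p=3, q=2
  k=2: a=12, p=37, q=25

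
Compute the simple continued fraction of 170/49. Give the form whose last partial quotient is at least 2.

[3; 2, 7, 1, 2]

170 = 3·49 + 23
49 = 2·23 + 3
23 = 7·3 + 2
3 = 1·2 + 1
2 = 2·1 + 0  (stop)
So 170/49 = [3; 2, 7, 1, 2].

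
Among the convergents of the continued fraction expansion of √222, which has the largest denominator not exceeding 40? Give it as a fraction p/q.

√222 = [14; 1, 8, 1, 28, …] (period length 4).
Convergents:
  p_0/q_0 = 14/1
  p_1/q_1 = 15/1
  p_2/q_2 = 134/9
  p_3/q_3 = 149/10
  p_4/q_4 = 4306/289
q_3 = 10 ≤ 40 < 289 = q_4, so the answer is 149/10.

149/10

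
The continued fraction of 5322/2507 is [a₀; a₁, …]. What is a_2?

5322 = 2·2507 + 308   →  a_0 = 2
2507 = 8·308 + 43   →  a_1 = 8
308 = 7·43 + 7   →  a_2 = 7

7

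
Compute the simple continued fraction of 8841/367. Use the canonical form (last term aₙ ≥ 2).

[24; 11, 8, 4]

8841 = 24×367 + 33
367 = 11×33 + 4
33 = 8×4 + 1
4 = 4×1 + 0  (stop)
So 8841/367 = [24; 11, 8, 4].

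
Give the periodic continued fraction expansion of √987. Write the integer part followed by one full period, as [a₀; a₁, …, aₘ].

[31; 2, 2, 2, 62]

a₀ = ⌊√987⌋ = 31.
With m₀=0, d₀=1 and mₖ₊₁ = dₖaₖ − mₖ, dₖ₊₁ = (n − mₖ₊₁²)/dₖ, aₖ₊₁ = ⌊(a₀+mₖ₊₁)/dₖ₊₁⌋:
  k=1: m=31, d=26, a=2
  k=2: m=21, d=21, a=2
  k=3: m=21, d=26, a=2
  k=4: m=31, d=1, a=62
d=1 and a=2a₀=62 at k=4, so the next step gives (m, d) = (31, 26) again — its k=1 value — and the period has length 4.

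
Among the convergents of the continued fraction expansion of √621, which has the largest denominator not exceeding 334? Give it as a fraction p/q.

√621 = [24; 1, 11, 2, 11, 1, 48, …] (period length 6).
Convergents:
  p_0/q_0 = 24/1
  p_1/q_1 = 25/1
  p_2/q_2 = 299/12
  p_3/q_3 = 623/25
  p_4/q_4 = 7152/287
  p_5/q_5 = 7775/312
  p_6/q_6 = 380352/15263
q_5 = 312 ≤ 334 < 15263 = q_6, so the answer is 7775/312.

7775/312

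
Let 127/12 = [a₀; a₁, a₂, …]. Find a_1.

127 = 10·12 + 7   →  a_0 = 10
12 = 1·7 + 5   →  a_1 = 1

1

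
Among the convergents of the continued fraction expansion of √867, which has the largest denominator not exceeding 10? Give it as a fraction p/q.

265/9

√867 = [29; 2, 4, 29, 4, 2, 58, …] (period length 6).
Convergents:
  p_0/q_0 = 29/1
  p_1/q_1 = 59/2
  p_2/q_2 = 265/9
  p_3/q_3 = 7744/263
q_2 = 9 ≤ 10 < 263 = q_3, so the answer is 265/9.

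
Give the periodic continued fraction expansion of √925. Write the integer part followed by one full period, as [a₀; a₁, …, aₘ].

[30; 2, 2, 2, 2, 60]

a₀ = ⌊√925⌋ = 30.
With m₀=0, d₀=1 and mₖ₊₁ = dₖaₖ − mₖ, dₖ₊₁ = (n − mₖ₊₁²)/dₖ, aₖ₊₁ = ⌊(a₀+mₖ₊₁)/dₖ₊₁⌋:
  k=1: m=30, d=25, a=2
  k=2: m=20, d=21, a=2
  k=3: m=22, d=21, a=2
  k=4: m=20, d=25, a=2
  k=5: m=30, d=1, a=60
d=1 and a=2a₀=60 at k=5, so the next step gives (m, d) = (30, 25) again — its k=1 value — and the period has length 5.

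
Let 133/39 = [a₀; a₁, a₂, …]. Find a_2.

133 = 3·39 + 16   →  a_0 = 3
39 = 2·16 + 7   →  a_1 = 2
16 = 2·7 + 2   →  a_2 = 2

2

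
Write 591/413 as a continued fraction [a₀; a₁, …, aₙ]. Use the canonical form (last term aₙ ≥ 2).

[1; 2, 3, 8, 7]

591 = 1×413 + 178
413 = 2×178 + 57
178 = 3×57 + 7
57 = 8×7 + 1
7 = 7×1 + 0  (stop)
So 591/413 = [1; 2, 3, 8, 7].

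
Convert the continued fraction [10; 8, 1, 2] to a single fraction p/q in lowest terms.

Fold from the inside: start with 2/1.
  1 + 1/2 = 3/2
  8 + 2/3 = 26/3
  10 + 3/26 = 263/26

263/26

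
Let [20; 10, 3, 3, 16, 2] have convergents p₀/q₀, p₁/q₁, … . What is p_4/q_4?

Using pₖ = aₖpₖ₋₁ + pₖ₋₂, qₖ = aₖqₖ₋₁ + qₖ₋₂ (with p₋₁=1, p₋₂=0, q₋₁=0, q₋₂=1):
  k=0: a=20, p=20, q=1
  k=1: a=10, p=201, q=10
  k=2: a=3, p=623, q=31
  k=3: a=3, p=2070, q=103
  k=4: a=16, p=33743, q=1679

33743/1679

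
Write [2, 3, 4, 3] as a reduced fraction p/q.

97/42

Fold from the inside: start with 3/1.
  4 + 1/3 = 13/3
  3 + 3/13 = 42/13
  2 + 13/42 = 97/42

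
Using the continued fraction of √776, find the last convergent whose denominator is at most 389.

√776 = [27; 1, 5, 1, 54, …] (period length 4).
Convergents:
  p_0/q_0 = 27/1
  p_1/q_1 = 28/1
  p_2/q_2 = 167/6
  p_3/q_3 = 195/7
  p_4/q_4 = 10697/384
  p_5/q_5 = 10892/391
q_4 = 384 ≤ 389 < 391 = q_5, so the answer is 10697/384.

10697/384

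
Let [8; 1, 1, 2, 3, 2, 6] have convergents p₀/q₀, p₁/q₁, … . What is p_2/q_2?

Using pₖ = aₖpₖ₋₁ + pₖ₋₂, qₖ = aₖqₖ₋₁ + qₖ₋₂ (with p₋₁=1, p₋₂=0, q₋₁=0, q₋₂=1):
  k=0: a=8, p=8, q=1
  k=1: a=1, p=9, q=1
  k=2: a=1, p=17, q=2

17/2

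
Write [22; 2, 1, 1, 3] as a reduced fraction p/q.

Using pₖ = aₖpₖ₋₁ + pₖ₋₂ and qₖ = aₖqₖ₋₁ + qₖ₋₂:
  k=0: a=22, p=22, q=1
  k=1: a=2, p=45, q=2
  k=2: a=1, p=67, q=3
  k=3: a=1, p=112, q=5
  k=4: a=3, p=403, q=18

403/18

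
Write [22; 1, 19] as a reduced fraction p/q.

459/20

Fold from the inside: start with 19/1.
  1 + 1/19 = 20/19
  22 + 19/20 = 459/20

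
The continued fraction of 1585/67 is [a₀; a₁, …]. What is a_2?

1

1585 = 23·67 + 44   →  a_0 = 23
67 = 1·44 + 23   →  a_1 = 1
44 = 1·23 + 21   →  a_2 = 1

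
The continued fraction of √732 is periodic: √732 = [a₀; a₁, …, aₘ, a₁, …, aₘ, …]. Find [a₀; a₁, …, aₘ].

[27; 18, 54]

a₀ = ⌊√732⌋ = 27.
With m₀=0, d₀=1 and mₖ₊₁ = dₖaₖ − mₖ, dₖ₊₁ = (n − mₖ₊₁²)/dₖ, aₖ₊₁ = ⌊(a₀+mₖ₊₁)/dₖ₊₁⌋:
  k=1: m=27, d=3, a=18
  k=2: m=27, d=1, a=54
d=1 and a=2a₀=54 at k=2, so the next step gives (m, d) = (27, 3) again — its k=1 value — and the period has length 2.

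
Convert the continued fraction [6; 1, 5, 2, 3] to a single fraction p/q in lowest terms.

Using pₖ = aₖpₖ₋₁ + pₖ₋₂ and qₖ = aₖqₖ₋₁ + qₖ₋₂:
  k=0: a=6, p=6, q=1
  k=1: a=1, p=7, q=1
  k=2: a=5, p=41, q=6
  k=3: a=2, p=89, q=13
  k=4: a=3, p=308, q=45

308/45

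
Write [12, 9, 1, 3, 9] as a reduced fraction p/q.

4369/361

Fold from the inside: start with 9/1.
  3 + 1/9 = 28/9
  1 + 9/28 = 37/28
  9 + 28/37 = 361/37
  12 + 37/361 = 4369/361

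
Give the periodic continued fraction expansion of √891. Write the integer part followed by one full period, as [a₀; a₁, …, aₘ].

a₀ = ⌊√891⌋ = 29.
With m₀=0, d₀=1 and mₖ₊₁ = dₖaₖ − mₖ, dₖ₊₁ = (n − mₖ₊₁²)/dₖ, aₖ₊₁ = ⌊(a₀+mₖ₊₁)/dₖ₊₁⌋:
  k=1: m=29, d=50, a=1
  k=2: m=21, d=9, a=5
  k=3: m=24, d=35, a=1
  k=4: m=11, d=22, a=1
  k=5: m=11, d=35, a=1
  k=6: m=24, d=9, a=5
  k=7: m=21, d=50, a=1
  k=8: m=29, d=1, a=58
d=1 and a=2a₀=58 at k=8, so the next step gives (m, d) = (29, 50) again — its k=1 value — and the period has length 8.

[29; 1, 5, 1, 1, 1, 5, 1, 58]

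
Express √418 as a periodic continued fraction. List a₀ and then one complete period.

a₀ = ⌊√418⌋ = 20.
With m₀=0, d₀=1 and mₖ₊₁ = dₖaₖ − mₖ, dₖ₊₁ = (n − mₖ₊₁²)/dₖ, aₖ₊₁ = ⌊(a₀+mₖ₊₁)/dₖ₊₁⌋:
  k=1: m=20, d=18, a=2
  k=2: m=16, d=9, a=4
  k=3: m=20, d=2, a=20
  k=4: m=20, d=9, a=4
  k=5: m=16, d=18, a=2
  k=6: m=20, d=1, a=40
d=1 and a=2a₀=40 at k=6, so the next step gives (m, d) = (20, 18) again — its k=1 value — and the period has length 6.

[20; 2, 4, 20, 4, 2, 40]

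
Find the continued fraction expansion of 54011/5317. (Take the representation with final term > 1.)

[10; 6, 3, 9, 1, 2, 9]

54011 = 10*5317 + 841
5317 = 6*841 + 271
841 = 3*271 + 28
271 = 9*28 + 19
28 = 1*19 + 9
19 = 2*9 + 1
9 = 9*1 + 0  (stop)
So 54011/5317 = [10; 6, 3, 9, 1, 2, 9].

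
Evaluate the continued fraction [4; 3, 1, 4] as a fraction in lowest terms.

Fold from the inside: start with 4/1.
  1 + 1/4 = 5/4
  3 + 4/5 = 19/5
  4 + 5/19 = 81/19

81/19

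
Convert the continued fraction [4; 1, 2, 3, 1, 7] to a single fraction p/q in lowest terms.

474/101

Using pₖ = aₖpₖ₋₁ + pₖ₋₂ and qₖ = aₖqₖ₋₁ + qₖ₋₂:
  k=0: a=4, p=4, q=1
  k=1: a=1, p=5, q=1
  k=2: a=2, p=14, q=3
  k=3: a=3, p=47, q=10
  k=4: a=1, p=61, q=13
  k=5: a=7, p=474, q=101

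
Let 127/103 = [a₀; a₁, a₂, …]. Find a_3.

2

127 = 1·103 + 24   →  a_0 = 1
103 = 4·24 + 7   →  a_1 = 4
24 = 3·7 + 3   →  a_2 = 3
7 = 2·3 + 1   →  a_3 = 2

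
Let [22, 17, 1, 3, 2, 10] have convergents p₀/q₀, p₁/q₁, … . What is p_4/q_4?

3529/160

Using pₖ = aₖpₖ₋₁ + pₖ₋₂, qₖ = aₖqₖ₋₁ + qₖ₋₂ (with p₋₁=1, p₋₂=0, q₋₁=0, q₋₂=1):
  k=0: a=22, p=22, q=1
  k=1: a=17, p=375, q=17
  k=2: a=1, p=397, q=18
  k=3: a=3, p=1566, q=71
  k=4: a=2, p=3529, q=160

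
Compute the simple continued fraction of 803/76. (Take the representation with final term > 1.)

[10; 1, 1, 3, 3, 3]

803 = 10×76 + 43
76 = 1×43 + 33
43 = 1×33 + 10
33 = 3×10 + 3
10 = 3×3 + 1
3 = 3×1 + 0  (stop)
So 803/76 = [10; 1, 1, 3, 3, 3].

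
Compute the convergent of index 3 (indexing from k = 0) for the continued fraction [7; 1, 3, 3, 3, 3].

Using pₖ = aₖpₖ₋₁ + pₖ₋₂, qₖ = aₖqₖ₋₁ + qₖ₋₂ (with p₋₁=1, p₋₂=0, q₋₁=0, q₋₂=1):
  k=0: a=7, p=7, q=1
  k=1: a=1, p=8, q=1
  k=2: a=3, p=31, q=4
  k=3: a=3, p=101, q=13

101/13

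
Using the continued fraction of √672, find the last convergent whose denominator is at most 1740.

√672 = [25; 1, 11, 1, 50, …] (period length 4).
Convergents:
  p_0/q_0 = 25/1
  p_1/q_1 = 26/1
  p_2/q_2 = 311/12
  p_3/q_3 = 337/13
  p_4/q_4 = 17161/662
  p_5/q_5 = 17498/675
  p_6/q_6 = 209639/8087
q_5 = 675 ≤ 1740 < 8087 = q_6, so the answer is 17498/675.

17498/675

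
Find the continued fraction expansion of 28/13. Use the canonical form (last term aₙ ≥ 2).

[2; 6, 2]

28 = 2*13 + 2
13 = 6*2 + 1
2 = 2*1 + 0  (stop)
So 28/13 = [2; 6, 2].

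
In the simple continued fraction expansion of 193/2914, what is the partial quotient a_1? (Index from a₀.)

193 = 0·2914 + 193   →  a_0 = 0
2914 = 15·193 + 19   →  a_1 = 15

15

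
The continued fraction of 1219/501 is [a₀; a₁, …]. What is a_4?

1219 = 2·501 + 217   →  a_0 = 2
501 = 2·217 + 67   →  a_1 = 2
217 = 3·67 + 16   →  a_2 = 3
67 = 4·16 + 3   →  a_3 = 4
16 = 5·3 + 1   →  a_4 = 5

5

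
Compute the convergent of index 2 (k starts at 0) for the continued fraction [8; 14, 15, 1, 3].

1703/211

Using pₖ = aₖpₖ₋₁ + pₖ₋₂, qₖ = aₖqₖ₋₁ + qₖ₋₂ (with p₋₁=1, p₋₂=0, q₋₁=0, q₋₂=1):
  k=0: a=8, p=8, q=1
  k=1: a=14, p=113, q=14
  k=2: a=15, p=1703, q=211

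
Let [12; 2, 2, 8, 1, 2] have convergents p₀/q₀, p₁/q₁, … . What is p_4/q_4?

583/47

Using pₖ = aₖpₖ₋₁ + pₖ₋₂, qₖ = aₖqₖ₋₁ + qₖ₋₂ (with p₋₁=1, p₋₂=0, q₋₁=0, q₋₂=1):
  k=0: a=12, p=12, q=1
  k=1: a=2, p=25, q=2
  k=2: a=2, p=62, q=5
  k=3: a=8, p=521, q=42
  k=4: a=1, p=583, q=47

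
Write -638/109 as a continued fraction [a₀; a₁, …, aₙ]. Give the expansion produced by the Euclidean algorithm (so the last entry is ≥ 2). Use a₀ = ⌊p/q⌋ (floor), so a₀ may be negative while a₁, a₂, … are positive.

-638 = -6×109 + 16
109 = 6×16 + 13
16 = 1×13 + 3
13 = 4×3 + 1
3 = 3×1 + 0  (stop)
So -638/109 = [-6; 6, 1, 4, 3].

[-6; 6, 1, 4, 3]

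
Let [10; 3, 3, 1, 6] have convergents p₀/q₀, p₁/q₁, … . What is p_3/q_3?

Using pₖ = aₖpₖ₋₁ + pₖ₋₂, qₖ = aₖqₖ₋₁ + qₖ₋₂ (with p₋₁=1, p₋₂=0, q₋₁=0, q₋₂=1):
  k=0: a=10, p=10, q=1
  k=1: a=3, p=31, q=3
  k=2: a=3, p=103, q=10
  k=3: a=1, p=134, q=13

134/13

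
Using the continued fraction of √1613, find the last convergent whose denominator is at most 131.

√1613 = [40; 6, 6, 80, …] (period length 3).
Convergents:
  p_0/q_0 = 40/1
  p_1/q_1 = 241/6
  p_2/q_2 = 1486/37
  p_3/q_3 = 119121/2966
q_2 = 37 ≤ 131 < 2966 = q_3, so the answer is 1486/37.

1486/37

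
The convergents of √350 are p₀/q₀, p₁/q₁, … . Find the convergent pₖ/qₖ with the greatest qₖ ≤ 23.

318/17

√350 = [18; 1, 2, 2, 2, 1, 36, …] (period length 6).
Convergents:
  p_0/q_0 = 18/1
  p_1/q_1 = 19/1
  p_2/q_2 = 56/3
  p_3/q_3 = 131/7
  p_4/q_4 = 318/17
  p_5/q_5 = 449/24
q_4 = 17 ≤ 23 < 24 = q_5, so the answer is 318/17.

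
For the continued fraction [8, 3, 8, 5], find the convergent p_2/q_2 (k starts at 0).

Using pₖ = aₖpₖ₋₁ + pₖ₋₂, qₖ = aₖqₖ₋₁ + qₖ₋₂ (with p₋₁=1, p₋₂=0, q₋₁=0, q₋₂=1):
  k=0: a=8, p=8, q=1
  k=1: a=3, p=25, q=3
  k=2: a=8, p=208, q=25

208/25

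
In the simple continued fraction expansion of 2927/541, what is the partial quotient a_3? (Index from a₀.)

3

2927 = 5·541 + 222   →  a_0 = 5
541 = 2·222 + 97   →  a_1 = 2
222 = 2·97 + 28   →  a_2 = 2
97 = 3·28 + 13   →  a_3 = 3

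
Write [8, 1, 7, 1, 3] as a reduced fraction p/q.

Fold from the inside: start with 3/1.
  1 + 1/3 = 4/3
  7 + 3/4 = 31/4
  1 + 4/31 = 35/31
  8 + 31/35 = 311/35

311/35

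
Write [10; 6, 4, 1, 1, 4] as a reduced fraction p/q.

2591/255

Fold from the inside: start with 4/1.
  1 + 1/4 = 5/4
  1 + 4/5 = 9/5
  4 + 5/9 = 41/9
  6 + 9/41 = 255/41
  10 + 41/255 = 2591/255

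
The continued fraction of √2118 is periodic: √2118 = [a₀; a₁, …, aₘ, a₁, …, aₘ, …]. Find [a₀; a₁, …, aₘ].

[46; 46, 92]

a₀ = ⌊√2118⌋ = 46.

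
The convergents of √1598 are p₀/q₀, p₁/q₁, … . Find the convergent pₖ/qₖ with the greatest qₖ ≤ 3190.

126281/3159

√1598 = [39; 1, 38, 1, 78, …] (period length 4).
Convergents:
  p_0/q_0 = 39/1
  p_1/q_1 = 40/1
  p_2/q_2 = 1559/39
  p_3/q_3 = 1599/40
  p_4/q_4 = 126281/3159
  p_5/q_5 = 127880/3199
q_4 = 3159 ≤ 3190 < 3199 = q_5, so the answer is 126281/3159.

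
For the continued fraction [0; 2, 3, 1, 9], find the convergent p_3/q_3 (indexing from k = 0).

4/9

Using pₖ = aₖpₖ₋₁ + pₖ₋₂, qₖ = aₖqₖ₋₁ + qₖ₋₂ (with p₋₁=1, p₋₂=0, q₋₁=0, q₋₂=1):
  k=0: a=0, p=0, q=1
  k=1: a=2, p=1, q=2
  k=2: a=3, p=3, q=7
  k=3: a=1, p=4, q=9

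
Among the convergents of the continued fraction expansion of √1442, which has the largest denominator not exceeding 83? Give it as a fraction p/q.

√1442 = [37; 1, 36, 1, 74, …] (period length 4).
Convergents:
  p_0/q_0 = 37/1
  p_1/q_1 = 38/1
  p_2/q_2 = 1405/37
  p_3/q_3 = 1443/38
  p_4/q_4 = 108187/2849
q_3 = 38 ≤ 83 < 2849 = q_4, so the answer is 1443/38.

1443/38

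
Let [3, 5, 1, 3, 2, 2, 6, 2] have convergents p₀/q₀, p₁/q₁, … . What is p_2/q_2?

19/6

Using pₖ = aₖpₖ₋₁ + pₖ₋₂, qₖ = aₖqₖ₋₁ + qₖ₋₂ (with p₋₁=1, p₋₂=0, q₋₁=0, q₋₂=1):
  k=0: a=3, p=3, q=1
  k=1: a=5, p=16, q=5
  k=2: a=1, p=19, q=6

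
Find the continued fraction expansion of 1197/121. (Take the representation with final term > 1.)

1197 = 9*121 + 108
121 = 1*108 + 13
108 = 8*13 + 4
13 = 3*4 + 1
4 = 4*1 + 0  (stop)
So 1197/121 = [9; 1, 8, 3, 4].

[9; 1, 8, 3, 4]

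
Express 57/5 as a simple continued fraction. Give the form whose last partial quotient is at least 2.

57 = 11×5 + 2
5 = 2×2 + 1
2 = 2×1 + 0  (stop)
So 57/5 = [11; 2, 2].

[11; 2, 2]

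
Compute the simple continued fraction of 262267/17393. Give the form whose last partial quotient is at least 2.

262267 = 15×17393 + 1372
17393 = 12×1372 + 929
1372 = 1×929 + 443
929 = 2×443 + 43
443 = 10×43 + 13
43 = 3×13 + 4
13 = 3×4 + 1
4 = 4×1 + 0  (stop)
So 262267/17393 = [15; 12, 1, 2, 10, 3, 3, 4].

[15; 12, 1, 2, 10, 3, 3, 4]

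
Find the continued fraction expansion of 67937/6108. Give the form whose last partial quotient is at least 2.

[11; 8, 6, 2, 5, 3, 3]

67937 = 11*6108 + 749
6108 = 8*749 + 116
749 = 6*116 + 53
116 = 2*53 + 10
53 = 5*10 + 3
10 = 3*3 + 1
3 = 3*1 + 0  (stop)
So 67937/6108 = [11; 8, 6, 2, 5, 3, 3].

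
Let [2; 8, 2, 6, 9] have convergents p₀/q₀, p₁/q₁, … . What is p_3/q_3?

233/110

Using pₖ = aₖpₖ₋₁ + pₖ₋₂, qₖ = aₖqₖ₋₁ + qₖ₋₂ (with p₋₁=1, p₋₂=0, q₋₁=0, q₋₂=1):
  k=0: a=2, p=2, q=1
  k=1: a=8, p=17, q=8
  k=2: a=2, p=36, q=17
  k=3: a=6, p=233, q=110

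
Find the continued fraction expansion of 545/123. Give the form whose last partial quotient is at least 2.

[4; 2, 3, 8, 2]

545 = 4×123 + 53
123 = 2×53 + 17
53 = 3×17 + 2
17 = 8×2 + 1
2 = 2×1 + 0  (stop)
So 545/123 = [4; 2, 3, 8, 2].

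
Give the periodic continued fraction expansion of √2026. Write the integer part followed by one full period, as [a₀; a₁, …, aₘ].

a₀ = ⌊√2026⌋ = 45.
With m₀=0, d₀=1 and mₖ₊₁ = dₖaₖ − mₖ, dₖ₊₁ = (n − mₖ₊₁²)/dₖ, aₖ₊₁ = ⌊(a₀+mₖ₊₁)/dₖ₊₁⌋:
  k=1: m=45, d=1, a=90
d=1 and a=2a₀=90 at k=1, so the next step gives (m, d) = (45, 1) again — its k=1 value — and the period has length 1.

[45; 90]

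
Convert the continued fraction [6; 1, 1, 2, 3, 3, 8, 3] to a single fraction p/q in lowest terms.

9561/1451

Using pₖ = aₖpₖ₋₁ + pₖ₋₂ and qₖ = aₖqₖ₋₁ + qₖ₋₂:
  k=0: a=6, p=6, q=1
  k=1: a=1, p=7, q=1
  k=2: a=1, p=13, q=2
  k=3: a=2, p=33, q=5
  k=4: a=3, p=112, q=17
  k=5: a=3, p=369, q=56
  k=6: a=8, p=3064, q=465
  k=7: a=3, p=9561, q=1451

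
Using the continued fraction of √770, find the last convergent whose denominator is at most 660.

√770 = [27; 1, 2, 1, 54, …] (period length 4).
Convergents:
  p_0/q_0 = 27/1
  p_1/q_1 = 28/1
  p_2/q_2 = 83/3
  p_3/q_3 = 111/4
  p_4/q_4 = 6077/219
  p_5/q_5 = 6188/223
  p_6/q_6 = 18453/665
q_5 = 223 ≤ 660 < 665 = q_6, so the answer is 6188/223.

6188/223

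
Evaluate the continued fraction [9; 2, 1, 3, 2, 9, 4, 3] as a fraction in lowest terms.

Fold from the inside: start with 3/1.
  4 + 1/3 = 13/3
  9 + 3/13 = 120/13
  2 + 13/120 = 253/120
  3 + 120/253 = 879/253
  1 + 253/879 = 1132/879
  2 + 879/1132 = 3143/1132
  9 + 1132/3143 = 29419/3143

29419/3143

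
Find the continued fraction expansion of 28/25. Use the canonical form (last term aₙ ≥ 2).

28 = 1*25 + 3
25 = 8*3 + 1
3 = 3*1 + 0  (stop)
So 28/25 = [1; 8, 3].

[1; 8, 3]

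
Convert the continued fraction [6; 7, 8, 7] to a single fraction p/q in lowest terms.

Using pₖ = aₖpₖ₋₁ + pₖ₋₂ and qₖ = aₖqₖ₋₁ + qₖ₋₂:
  k=0: a=6, p=6, q=1
  k=1: a=7, p=43, q=7
  k=2: a=8, p=350, q=57
  k=3: a=7, p=2493, q=406

2493/406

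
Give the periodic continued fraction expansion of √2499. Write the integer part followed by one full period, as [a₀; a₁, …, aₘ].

[49; 1, 98]

a₀ = ⌊√2499⌋ = 49.
With m₀=0, d₀=1 and mₖ₊₁ = dₖaₖ − mₖ, dₖ₊₁ = (n − mₖ₊₁²)/dₖ, aₖ₊₁ = ⌊(a₀+mₖ₊₁)/dₖ₊₁⌋:
  k=1: m=49, d=98, a=1
  k=2: m=49, d=1, a=98
d=1 and a=2a₀=98 at k=2, so the next step gives (m, d) = (49, 98) again — its k=1 value — and the period has length 2.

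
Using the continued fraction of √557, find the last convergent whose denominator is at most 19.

118/5

√557 = [23; 1, 1, 1, 1, 46, …] (period length 5).
Convergents:
  p_0/q_0 = 23/1
  p_1/q_1 = 24/1
  p_2/q_2 = 47/2
  p_3/q_3 = 71/3
  p_4/q_4 = 118/5
  p_5/q_5 = 5499/233
q_4 = 5 ≤ 19 < 233 = q_5, so the answer is 118/5.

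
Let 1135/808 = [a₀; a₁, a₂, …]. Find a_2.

2

1135 = 1·808 + 327   →  a_0 = 1
808 = 2·327 + 154   →  a_1 = 2
327 = 2·154 + 19   →  a_2 = 2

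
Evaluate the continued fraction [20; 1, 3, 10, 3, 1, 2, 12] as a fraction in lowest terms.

Fold from the inside: start with 12/1.
  2 + 1/12 = 25/12
  1 + 12/25 = 37/25
  3 + 25/37 = 136/37
  10 + 37/136 = 1397/136
  3 + 136/1397 = 4327/1397
  1 + 1397/4327 = 5724/4327
  20 + 4327/5724 = 118807/5724

118807/5724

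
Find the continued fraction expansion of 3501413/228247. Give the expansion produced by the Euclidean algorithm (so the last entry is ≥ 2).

3501413 = 15·228247 + 77708
228247 = 2·77708 + 72831
77708 = 1·72831 + 4877
72831 = 14·4877 + 4553
4877 = 1·4553 + 324
4553 = 14·324 + 17
324 = 19·17 + 1
17 = 17·1 + 0  (stop)
So 3501413/228247 = [15; 2, 1, 14, 1, 14, 19, 17].

[15; 2, 1, 14, 1, 14, 19, 17]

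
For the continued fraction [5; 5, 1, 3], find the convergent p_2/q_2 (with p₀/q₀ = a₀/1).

Using pₖ = aₖpₖ₋₁ + pₖ₋₂, qₖ = aₖqₖ₋₁ + qₖ₋₂ (with p₋₁=1, p₋₂=0, q₋₁=0, q₋₂=1):
  k=0: a=5, p=5, q=1
  k=1: a=5, p=26, q=5
  k=2: a=1, p=31, q=6

31/6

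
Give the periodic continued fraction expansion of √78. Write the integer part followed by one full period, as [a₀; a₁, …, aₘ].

a₀ = ⌊√78⌋ = 8.
With m₀=0, d₀=1 and mₖ₊₁ = dₖaₖ − mₖ, dₖ₊₁ = (n − mₖ₊₁²)/dₖ, aₖ₊₁ = ⌊(a₀+mₖ₊₁)/dₖ₊₁⌋:
  k=1: m=8, d=14, a=1
  k=2: m=6, d=3, a=4
  k=3: m=6, d=14, a=1
  k=4: m=8, d=1, a=16
d=1 and a=2a₀=16 at k=4, so the next step gives (m, d) = (8, 14) again — its k=1 value — and the period has length 4.

[8; 1, 4, 1, 16]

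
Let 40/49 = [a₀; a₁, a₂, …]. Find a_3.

2

40 = 0·49 + 40   →  a_0 = 0
49 = 1·40 + 9   →  a_1 = 1
40 = 4·9 + 4   →  a_2 = 4
9 = 2·4 + 1   →  a_3 = 2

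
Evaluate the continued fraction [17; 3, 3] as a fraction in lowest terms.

Fold from the inside: start with 3/1.
  3 + 1/3 = 10/3
  17 + 3/10 = 173/10

173/10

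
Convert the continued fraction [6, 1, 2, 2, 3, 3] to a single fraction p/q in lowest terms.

Fold from the inside: start with 3/1.
  3 + 1/3 = 10/3
  2 + 3/10 = 23/10
  2 + 10/23 = 56/23
  1 + 23/56 = 79/56
  6 + 56/79 = 530/79

530/79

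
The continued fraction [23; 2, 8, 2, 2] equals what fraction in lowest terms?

Fold from the inside: start with 2/1.
  2 + 1/2 = 5/2
  8 + 2/5 = 42/5
  2 + 5/42 = 89/42
  23 + 42/89 = 2089/89

2089/89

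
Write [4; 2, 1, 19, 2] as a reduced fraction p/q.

Using pₖ = aₖpₖ₋₁ + pₖ₋₂ and qₖ = aₖqₖ₋₁ + qₖ₋₂:
  k=0: a=4, p=4, q=1
  k=1: a=2, p=9, q=2
  k=2: a=1, p=13, q=3
  k=3: a=19, p=256, q=59
  k=4: a=2, p=525, q=121

525/121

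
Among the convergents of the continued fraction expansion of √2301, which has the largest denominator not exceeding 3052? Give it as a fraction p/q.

145777/3039

√2301 = [47; 1, 30, 1, 94, …] (period length 4).
Convergents:
  p_0/q_0 = 47/1
  p_1/q_1 = 48/1
  p_2/q_2 = 1487/31
  p_3/q_3 = 1535/32
  p_4/q_4 = 145777/3039
  p_5/q_5 = 147312/3071
q_4 = 3039 ≤ 3052 < 3071 = q_5, so the answer is 145777/3039.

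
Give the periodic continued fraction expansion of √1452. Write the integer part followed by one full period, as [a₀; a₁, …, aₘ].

[38; 9, 1, 1, 18, 1, 1, 9, 76]

a₀ = ⌊√1452⌋ = 38.
With m₀=0, d₀=1 and mₖ₊₁ = dₖaₖ − mₖ, dₖ₊₁ = (n − mₖ₊₁²)/dₖ, aₖ₊₁ = ⌊(a₀+mₖ₊₁)/dₖ₊₁⌋:
  k=1: m=38, d=8, a=9
  k=2: m=34, d=37, a=1
  k=3: m=3, d=39, a=1
  k=4: m=36, d=4, a=18
  k=5: m=36, d=39, a=1
  k=6: m=3, d=37, a=1
  k=7: m=34, d=8, a=9
  k=8: m=38, d=1, a=76
d=1 and a=2a₀=76 at k=8, so the next step gives (m, d) = (38, 8) again — its k=1 value — and the period has length 8.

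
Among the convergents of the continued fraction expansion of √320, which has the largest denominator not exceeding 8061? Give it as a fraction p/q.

51841/2898

√320 = [17; 1, 7, 1, 34, …] (period length 4).
Convergents:
  p_0/q_0 = 17/1
  p_1/q_1 = 18/1
  p_2/q_2 = 143/8
  p_3/q_3 = 161/9
  p_4/q_4 = 5617/314
  p_5/q_5 = 5778/323
  p_6/q_6 = 46063/2575
  p_7/q_7 = 51841/2898
  p_8/q_8 = 1808657/101107
q_7 = 2898 ≤ 8061 < 101107 = q_8, so the answer is 51841/2898.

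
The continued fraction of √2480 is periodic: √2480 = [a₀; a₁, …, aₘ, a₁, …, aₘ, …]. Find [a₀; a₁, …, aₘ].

a₀ = ⌊√2480⌋ = 49.
With m₀=0, d₀=1 and mₖ₊₁ = dₖaₖ − mₖ, dₖ₊₁ = (n − mₖ₊₁²)/dₖ, aₖ₊₁ = ⌊(a₀+mₖ₊₁)/dₖ₊₁⌋:
  k=1: m=49, d=79, a=1
  k=2: m=30, d=20, a=3
  k=3: m=30, d=79, a=1
  k=4: m=49, d=1, a=98
d=1 and a=2a₀=98 at k=4, so the next step gives (m, d) = (49, 79) again — its k=1 value — and the period has length 4.

[49; 1, 3, 1, 98]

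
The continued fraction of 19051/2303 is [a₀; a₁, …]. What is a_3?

2

19051 = 8·2303 + 627   →  a_0 = 8
2303 = 3·627 + 422   →  a_1 = 3
627 = 1·422 + 205   →  a_2 = 1
422 = 2·205 + 12   →  a_3 = 2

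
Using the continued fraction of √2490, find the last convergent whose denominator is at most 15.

499/10

√2490 = [49; 1, 8, 1, 98, …] (period length 4).
Convergents:
  p_0/q_0 = 49/1
  p_1/q_1 = 50/1
  p_2/q_2 = 449/9
  p_3/q_3 = 499/10
  p_4/q_4 = 49351/989
q_3 = 10 ≤ 15 < 989 = q_4, so the answer is 499/10.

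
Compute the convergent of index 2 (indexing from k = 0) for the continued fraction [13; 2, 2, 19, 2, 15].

Using pₖ = aₖpₖ₋₁ + pₖ₋₂, qₖ = aₖqₖ₋₁ + qₖ₋₂ (with p₋₁=1, p₋₂=0, q₋₁=0, q₋₂=1):
  k=0: a=13, p=13, q=1
  k=1: a=2, p=27, q=2
  k=2: a=2, p=67, q=5

67/5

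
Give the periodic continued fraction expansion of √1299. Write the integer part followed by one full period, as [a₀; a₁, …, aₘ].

a₀ = ⌊√1299⌋ = 36.
With m₀=0, d₀=1 and mₖ₊₁ = dₖaₖ − mₖ, dₖ₊₁ = (n − mₖ₊₁²)/dₖ, aₖ₊₁ = ⌊(a₀+mₖ₊₁)/dₖ₊₁⌋:
  k=1: m=36, d=3, a=24
  k=2: m=36, d=1, a=72
d=1 and a=2a₀=72 at k=2, so the next step gives (m, d) = (36, 3) again — its k=1 value — and the period has length 2.

[36; 24, 72]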